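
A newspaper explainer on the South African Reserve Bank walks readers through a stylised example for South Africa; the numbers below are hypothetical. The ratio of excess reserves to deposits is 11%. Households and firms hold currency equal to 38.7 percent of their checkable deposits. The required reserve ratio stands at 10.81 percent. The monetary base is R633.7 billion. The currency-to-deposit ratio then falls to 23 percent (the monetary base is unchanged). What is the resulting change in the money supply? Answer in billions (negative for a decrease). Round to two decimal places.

R286.90 billion

Initially m₁ = (1 + 0.387) / (0.1081 + 0.11 + 0.387) ≈ 2.292183, so M₁ = 2.292183 × 633.7 ≈ 1452.5564 billion.
After the change m₂ = (1 + 0.23) / (0.1081 + 0.11 + 0.23) ≈ 2.744923, so M₂ = 2.744923 × 633.7 ≈ 1739.4577 billion.
ΔM = M₂ − M₁ = 1739.4577 − 1452.5564 = 286.9013 billion.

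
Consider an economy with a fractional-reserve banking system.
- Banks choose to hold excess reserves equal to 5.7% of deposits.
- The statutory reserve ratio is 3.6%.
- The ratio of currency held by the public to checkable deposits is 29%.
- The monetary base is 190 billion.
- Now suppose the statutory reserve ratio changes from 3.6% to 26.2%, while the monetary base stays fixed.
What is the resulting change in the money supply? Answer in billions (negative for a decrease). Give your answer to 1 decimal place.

-237.5 billion

Initially m₁ = (1 + 0.29) / (0.036 + 0.057 + 0.29) ≈ 3.36815, so M₁ = 3.36815 × 190 = 639.9485 billion.
After the change m₂ = (1 + 0.29) / (0.262 + 0.057 + 0.29) ≈ 2.11823, so M₂ = 2.11823 × 190 = 402.4637 billion.
ΔM = M₂ − M₁ = 402.4637 − 639.9485 = -237.4848 billion.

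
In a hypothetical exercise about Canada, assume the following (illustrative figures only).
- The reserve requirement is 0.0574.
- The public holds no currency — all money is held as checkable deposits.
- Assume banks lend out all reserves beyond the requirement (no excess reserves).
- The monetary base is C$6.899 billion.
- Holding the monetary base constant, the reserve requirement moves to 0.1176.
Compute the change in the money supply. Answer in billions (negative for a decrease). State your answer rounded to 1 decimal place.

Initially m₁ = 1 / (0.0574) ≈ 17.4216, so M₁ = 17.4216 × 6.899 ≈ 120.1916 billion.
After the change m₂ = 1 / (0.1176) ≈ 8.5034, so M₂ = 8.5034 × 6.899 ≈ 58.665 billion.
ΔM = M₂ − M₁ = 58.665 − 120.1916 = -61.5266 billion.

-61.5 billion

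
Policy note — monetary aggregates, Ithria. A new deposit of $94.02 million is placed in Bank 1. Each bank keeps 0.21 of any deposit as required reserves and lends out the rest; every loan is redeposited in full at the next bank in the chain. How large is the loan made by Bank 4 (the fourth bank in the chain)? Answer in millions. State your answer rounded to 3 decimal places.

Each bank lends a fraction (1 − rr) = 0.7900 of the deposit it receives, so Bank 4 receives 94.02·0.7900^3 and lends 94.02·0.7900^4 ≈ 36.6209 million.

$36.621 million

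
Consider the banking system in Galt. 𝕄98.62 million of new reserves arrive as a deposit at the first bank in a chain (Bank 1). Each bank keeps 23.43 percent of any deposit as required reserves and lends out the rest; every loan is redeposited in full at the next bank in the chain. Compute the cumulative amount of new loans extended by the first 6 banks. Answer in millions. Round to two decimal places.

𝕄257.34 million

Bank i lends (1 − rr)^i of the original deposit: Bank 1 lends 98.62·0.7657 ≈ 75.5133, Bank 2 lends 98.62·0.7657² ≈ 57.8206, and so on.
Summing a geometric series: total = 98.62·[0.7657·(1 − 0.7657^6) / (1 − 0.7657)] ≈ 257.3398 million.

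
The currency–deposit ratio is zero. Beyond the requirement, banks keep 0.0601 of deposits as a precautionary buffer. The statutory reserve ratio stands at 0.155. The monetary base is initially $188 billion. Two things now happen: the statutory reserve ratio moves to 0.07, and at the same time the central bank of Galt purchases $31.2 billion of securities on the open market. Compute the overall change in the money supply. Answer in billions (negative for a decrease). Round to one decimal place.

Before: m₁ = 1 / (0.155 + 0.0601) ≈ 4.64900, MB₁ = 188, so M₁ = 4.64900 × 188 = 874.012 billion.
After: m₂ = 1 / (0.07 + 0.0601) ≈ 7.68640, MB₂ = 188 + 31.2 = 219.2, so M₂ = 7.68640 × 219.2 ≈ 1684.8589 billion.
ΔM = M₂ − M₁ = 1684.8589 − 874.012 = 810.8469 billion.

$810.8 billion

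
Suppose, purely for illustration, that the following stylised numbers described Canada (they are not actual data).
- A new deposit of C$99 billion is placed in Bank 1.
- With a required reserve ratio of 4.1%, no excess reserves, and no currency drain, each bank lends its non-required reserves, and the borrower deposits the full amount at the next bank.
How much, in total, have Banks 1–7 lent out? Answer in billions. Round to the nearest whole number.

C$588 billion

Bank i lends (1 − rr)^i of the original deposit: Bank 1 lends 99·0.9590 = 94.9410, Bank 2 lends 99·0.9590² ≈ 91.0484, and so on.
Summing a geometric series: total = 99·[0.9590·(1 − 0.9590^7) / (1 − 0.9590)] ≈ 588.2052 billion.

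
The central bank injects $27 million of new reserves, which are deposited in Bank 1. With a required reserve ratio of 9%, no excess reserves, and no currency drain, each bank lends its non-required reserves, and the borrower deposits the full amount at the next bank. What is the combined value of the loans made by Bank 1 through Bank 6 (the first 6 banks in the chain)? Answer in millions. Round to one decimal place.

$118.0 million

Bank i lends (1 − rr)^i of the original deposit: Bank 1 lends 27·0.9100 = 24.5700, Bank 2 lends 27·0.9100² = 22.3587, and so on.
Summing a geometric series: total = 27·[0.9100·(1 − 0.9100^6) / (1 − 0.9100)] ≈ 117.9717 million.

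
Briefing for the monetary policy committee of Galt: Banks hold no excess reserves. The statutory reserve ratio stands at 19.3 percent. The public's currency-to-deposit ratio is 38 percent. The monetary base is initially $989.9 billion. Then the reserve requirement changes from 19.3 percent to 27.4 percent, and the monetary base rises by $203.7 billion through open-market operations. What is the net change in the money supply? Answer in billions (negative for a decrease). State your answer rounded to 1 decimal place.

$134.6 billion

Before: m₁ = (1 + 0.38) / (0.193 + 0.38) ≈ 2.408377, MB₁ = 989.9, so M₁ = 2.408377 × 989.9 ≈ 2384.0524 billion.
After: m₂ = (1 + 0.38) / (0.274 + 0.38) ≈ 2.110092, MB₂ = 989.9 + 203.7 = 1193.6, so M₂ = 2.110092 × 1193.6 ≈ 2518.6058 billion.
ΔM = M₂ − M₁ = 2518.6058 − 2384.0524 = 134.5534 billion.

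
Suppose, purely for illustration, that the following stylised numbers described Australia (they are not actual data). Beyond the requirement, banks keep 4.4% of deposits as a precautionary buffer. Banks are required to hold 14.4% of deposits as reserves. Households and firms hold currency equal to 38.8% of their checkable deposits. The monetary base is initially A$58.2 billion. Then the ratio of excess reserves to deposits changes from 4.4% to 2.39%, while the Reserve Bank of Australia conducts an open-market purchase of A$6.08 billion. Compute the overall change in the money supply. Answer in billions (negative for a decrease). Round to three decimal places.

A$20.252 billion

Before: m₁ = (1 + 0.388) / (0.144 + 0.044 + 0.388) ≈ 2.409722, MB₁ = 58.2, so M₁ = 2.409722 × 58.2 ≈ 140.2458 billion.
After: m₂ = (1 + 0.388) / (0.144 + 0.0239 + 0.388) ≈ 2.496852, MB₂ = 58.2 + 6.08 = 64.28, so M₂ = 2.496852 × 64.28 ≈ 160.4976 billion.
ΔM = M₂ − M₁ = 160.4976 − 140.2458 = 20.2518 billion.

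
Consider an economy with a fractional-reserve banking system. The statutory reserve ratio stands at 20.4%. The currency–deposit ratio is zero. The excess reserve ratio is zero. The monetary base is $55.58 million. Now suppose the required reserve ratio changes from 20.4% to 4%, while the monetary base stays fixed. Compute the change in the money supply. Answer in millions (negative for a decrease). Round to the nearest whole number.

$1117 million

Initially m₁ = 1 / (0.204) ≈ 4.9020, so M₁ = 4.9020 × 55.58 ≈ 272.4532 million.
After the change m₂ = 1 / (0.04) = 25, so M₂ = 25 × 55.58 = 1389.5 million.
ΔM = M₂ − M₁ = 1389.5 − 272.4532 = 1117.0468 million.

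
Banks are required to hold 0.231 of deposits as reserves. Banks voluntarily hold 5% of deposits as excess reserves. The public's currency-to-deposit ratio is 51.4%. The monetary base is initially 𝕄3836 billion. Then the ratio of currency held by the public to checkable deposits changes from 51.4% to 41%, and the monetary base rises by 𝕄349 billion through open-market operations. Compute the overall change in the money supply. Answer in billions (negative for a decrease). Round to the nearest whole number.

𝕄1234 billion

Before: m₁ = (1 + 0.514) / (0.231 + 0.05 + 0.514) ≈ 1.90440, MB₁ = 3836, so M₁ = 1.90440 × 3836 = 7305.2784 billion.
After: m₂ = (1 + 0.41) / (0.231 + 0.05 + 0.41) ≈ 2.04052, MB₂ = 3836 + 349 = 4185, so M₂ = 2.04052 × 4185 = 8539.5762 billion.
ΔM = M₂ − M₁ = 8539.5762 − 7305.2784 = 1234.2978 billion.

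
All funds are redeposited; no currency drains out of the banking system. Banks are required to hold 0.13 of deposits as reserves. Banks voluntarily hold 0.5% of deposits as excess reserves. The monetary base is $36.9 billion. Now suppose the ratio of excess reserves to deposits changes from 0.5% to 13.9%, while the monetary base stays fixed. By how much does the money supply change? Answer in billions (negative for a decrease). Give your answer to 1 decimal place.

-136.2 billion

Initially m₁ = 1 / (0.13 + 0.005) ≈ 7.4074, so M₁ = 7.4074 × 36.9 ≈ 273.3331 billion.
After the change m₂ = 1 / (0.13 + 0.139) ≈ 3.7175, so M₂ = 3.7175 × 36.9 ≈ 137.1757 billion.
ΔM = M₂ − M₁ = 137.1757 − 273.3331 = -136.1574 billion.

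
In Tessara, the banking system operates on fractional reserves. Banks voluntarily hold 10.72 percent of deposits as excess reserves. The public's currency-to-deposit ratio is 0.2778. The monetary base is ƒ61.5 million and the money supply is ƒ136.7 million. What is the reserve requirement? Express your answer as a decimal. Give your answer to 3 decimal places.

0.190

Using m = M/MB = 136.7/61.5 ≈ 2.222764. Since m = (1 + c)/(c + rr + e), the denominator satisfies c + rr + e = (1 + c)/m = (1 + 0.2778) / 2.222764 ≈ 0.574870.
With c = 0.2778 and e = 0.1072, the reserve requirement is 0.574870 − 0.2778 − 0.1072 = 0.18987.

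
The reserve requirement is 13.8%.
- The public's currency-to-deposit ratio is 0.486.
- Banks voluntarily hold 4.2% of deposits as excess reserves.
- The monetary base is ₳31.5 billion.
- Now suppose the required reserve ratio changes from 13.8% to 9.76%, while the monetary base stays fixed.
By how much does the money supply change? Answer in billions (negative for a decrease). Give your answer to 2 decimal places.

Initially m₁ = (1 + 0.486) / (0.138 + 0.042 + 0.486) ≈ 2.23123, so M₁ = 2.23123 × 31.5 ≈ 70.2837 billion.
After the change m₂ = (1 + 0.486) / (0.0976 + 0.042 + 0.486) ≈ 2.37532, so M₂ = 2.37532 × 31.5 ≈ 74.8226 billion.
ΔM = M₂ − M₁ = 74.8226 − 70.2837 = 4.5389 billion.

₳4.54 billion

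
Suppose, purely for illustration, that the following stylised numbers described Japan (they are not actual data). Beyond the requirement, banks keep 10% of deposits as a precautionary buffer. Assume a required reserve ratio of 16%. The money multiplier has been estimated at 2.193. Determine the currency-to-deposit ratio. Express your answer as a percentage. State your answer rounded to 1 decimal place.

36.0%

Using m = 2.193. From m = (1 + c)/(c + rr + e), rearranging gives 1 + c = m·(c + rr + e), so c·(1 − m) = m·(rr + e) − 1.
Hence c = [m·(rr + e) − 1]/(1 − m) = [2.193 × (0.16 + 0.1) − 1] / (1 − 2.193) ≈ 0.360285.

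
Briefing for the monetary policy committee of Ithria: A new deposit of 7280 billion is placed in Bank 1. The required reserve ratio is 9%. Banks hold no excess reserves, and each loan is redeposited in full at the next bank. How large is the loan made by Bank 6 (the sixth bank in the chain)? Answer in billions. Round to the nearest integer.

4134 billion

Each bank lends a fraction (1 − rr) = 0.9100 of the deposit it receives, so Bank 6 receives 7280·0.9100^5 and lends 7280·0.9100^6 ≈ 4134.0882 billion.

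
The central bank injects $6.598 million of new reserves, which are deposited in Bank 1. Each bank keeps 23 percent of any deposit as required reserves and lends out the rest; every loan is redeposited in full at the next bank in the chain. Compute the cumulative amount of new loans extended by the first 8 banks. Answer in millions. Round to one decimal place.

$19.4 million

Bank i lends (1 − rr)^i of the original deposit: Bank 1 lends 6.598·0.7700 ≈ 5.0805, Bank 2 lends 6.598·0.7700² ≈ 3.9120, and so on.
Summing a geometric series: total = 6.598·[0.7700·(1 − 0.7700^8) / (1 − 0.7700)] ≈ 19.3593 million.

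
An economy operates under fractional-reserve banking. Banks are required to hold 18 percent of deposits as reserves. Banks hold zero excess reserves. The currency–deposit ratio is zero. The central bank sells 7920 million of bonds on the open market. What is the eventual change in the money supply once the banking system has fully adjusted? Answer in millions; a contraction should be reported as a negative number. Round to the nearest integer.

The simple money multiplier is m = 1/rr = 1/0.18 ≈ 5.55556.
An open-market sale reduces the monetary base by 7920 million, so ΔM = m × ΔMB = 5.55556 × (−7920) = -44000.0352 million.

-44000 million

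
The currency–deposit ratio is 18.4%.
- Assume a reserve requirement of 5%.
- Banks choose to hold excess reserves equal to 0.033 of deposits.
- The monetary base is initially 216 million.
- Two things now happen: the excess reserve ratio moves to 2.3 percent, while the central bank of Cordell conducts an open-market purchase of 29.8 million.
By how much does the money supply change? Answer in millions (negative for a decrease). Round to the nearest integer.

Before: m₁ = (1 + 0.184) / (0.05 + 0.033 + 0.184) ≈ 4.4345, MB₁ = 216, so M₁ = 4.4345 × 216 = 957.852 million.
After: m₂ = (1 + 0.184) / (0.05 + 0.023 + 0.184) ≈ 4.6070, MB₂ = 216 + 29.8 = 245.8, so M₂ = 4.6070 × 245.8 = 1132.4006 million.
ΔM = M₂ − M₁ = 1132.4006 − 957.852 = 174.5486 million.

175 million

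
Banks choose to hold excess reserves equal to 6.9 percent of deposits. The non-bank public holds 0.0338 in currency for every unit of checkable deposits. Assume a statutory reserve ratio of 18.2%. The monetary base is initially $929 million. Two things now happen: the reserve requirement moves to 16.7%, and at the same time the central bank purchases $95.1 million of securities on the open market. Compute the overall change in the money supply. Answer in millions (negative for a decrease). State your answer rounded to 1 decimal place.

Before: m₁ = (1 + 0.0338) / (0.182 + 0.069 + 0.0338) ≈ 3.629916, MB₁ = 929, so M₁ = 3.629916 × 929 ≈ 3372.192 million.
After: m₂ = (1 + 0.0338) / (0.167 + 0.069 + 0.0338) ≈ 3.831727, MB₂ = 929 + 95.1 = 1024.1, so M₂ = 3.831727 × 1024.1 ≈ 3924.0716 million.
ΔM = M₂ − M₁ = 3924.0716 − 3372.192 = 551.8796 million.

$551.9 million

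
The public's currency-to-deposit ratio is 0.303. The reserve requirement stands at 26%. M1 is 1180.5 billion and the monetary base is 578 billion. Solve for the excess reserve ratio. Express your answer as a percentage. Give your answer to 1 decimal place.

7.5%

Using m = M/MB = 1180.5/578 ≈ 2.042388. Since m = (1 + c)/(c + rr + e), the denominator satisfies c + rr + e = (1 + c)/m = (1 + 0.303) / 2.042388 ≈ 0.637979.
With c = 0.303 and rr = 0.26, the excess reserve ratio is 0.637979 − 0.303 − 0.26 = 0.074979.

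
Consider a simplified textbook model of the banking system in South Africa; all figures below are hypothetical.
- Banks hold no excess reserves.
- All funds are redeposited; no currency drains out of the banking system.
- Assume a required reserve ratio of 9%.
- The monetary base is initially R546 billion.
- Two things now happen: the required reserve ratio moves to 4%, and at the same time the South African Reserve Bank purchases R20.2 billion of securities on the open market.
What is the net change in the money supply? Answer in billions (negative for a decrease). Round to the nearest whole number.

R8088 billion

Before: m₁ = 1 / (0.09) ≈ 11.1111, MB₁ = 546, so M₁ = 11.1111 × 546 = 6066.6606 billion.
After: m₂ = 1 / (0.04) = 25, MB₂ = 546 + 20.2 = 566.2, so M₂ = 25 × 566.2 = 14155 billion.
ΔM = M₂ − M₁ = 14155 − 6066.6606 = 8088.3394 billion.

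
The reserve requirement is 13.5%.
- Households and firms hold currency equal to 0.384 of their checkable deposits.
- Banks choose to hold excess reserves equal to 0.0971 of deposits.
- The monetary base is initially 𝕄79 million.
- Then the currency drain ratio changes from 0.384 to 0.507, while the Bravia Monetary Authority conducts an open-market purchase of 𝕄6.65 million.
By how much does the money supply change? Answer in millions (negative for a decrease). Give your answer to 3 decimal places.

Before: m₁ = (1 + 0.384) / (0.135 + 0.0971 + 0.384) ≈ 2.246389, MB₁ = 79, so M₁ = 2.246389 × 79 ≈ 177.4647 million.
After: m₂ = (1 + 0.507) / (0.135 + 0.0971 + 0.507) ≈ 2.038966, MB₂ = 79 + 6.65 = 85.65, so M₂ = 2.038966 × 85.65 ≈ 174.6374 million.
ΔM = M₂ − M₁ = 174.6374 − 177.4647 = -2.8273 million.

-2.827 million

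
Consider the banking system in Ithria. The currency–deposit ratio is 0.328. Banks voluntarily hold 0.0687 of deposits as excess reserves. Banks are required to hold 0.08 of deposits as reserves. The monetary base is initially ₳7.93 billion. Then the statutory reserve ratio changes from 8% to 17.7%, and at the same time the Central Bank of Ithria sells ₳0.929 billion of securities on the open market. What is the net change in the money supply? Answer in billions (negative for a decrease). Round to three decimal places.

Before: m₁ = (1 + 0.328) / (0.08 + 0.0687 + 0.328) ≈ 2.78582, MB₁ = 7.93, so M₁ = 2.78582 × 7.93 ≈ 22.0916 billion.
After: m₂ = (1 + 0.328) / (0.177 + 0.0687 + 0.328) ≈ 2.31480, MB₂ = 7.93 − 0.929 = 7.001, so M₂ = 2.31480 × 7.001 ≈ 16.2059 billion.
ΔM = M₂ − M₁ = 16.2059 − 22.0916 = -5.8857 billion.

-5.886 billion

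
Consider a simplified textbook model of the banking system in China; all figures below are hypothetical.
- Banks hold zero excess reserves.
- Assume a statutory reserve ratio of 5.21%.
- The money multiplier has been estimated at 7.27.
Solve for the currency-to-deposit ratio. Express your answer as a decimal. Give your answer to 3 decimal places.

0.099

Using m = 7.27. From m = (1 + c)/(c + rr + e), rearranging gives 1 + c = m·(c + rr + e), so c·(1 − m) = m·(rr + e) − 1.
Hence c = [m·(rr + e) − 1]/(1 − m) = [7.27 × (0.0521 + 0) − 1] / (1 − 7.27) ≈ 0.099080.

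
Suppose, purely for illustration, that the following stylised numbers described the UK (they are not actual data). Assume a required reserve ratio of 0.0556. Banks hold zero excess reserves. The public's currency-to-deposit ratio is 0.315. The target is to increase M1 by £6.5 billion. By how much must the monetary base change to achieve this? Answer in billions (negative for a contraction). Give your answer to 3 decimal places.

The money multiplier is m = (1 + c) / (rr + c) = (1 + 0.315) / (0.0556 + 0.315) ≈ 3.54830.
ΔMB = ΔM / m = (+6.5) / 3.54830 ≈ 1.8319 billion.

£1.832 billion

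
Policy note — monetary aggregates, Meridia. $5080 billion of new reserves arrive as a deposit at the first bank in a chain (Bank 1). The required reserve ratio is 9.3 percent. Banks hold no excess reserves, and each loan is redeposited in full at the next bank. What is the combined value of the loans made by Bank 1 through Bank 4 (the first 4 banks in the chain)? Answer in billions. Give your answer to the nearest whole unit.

Bank i lends (1 − rr)^i of the original deposit: Bank 1 lends 5080·0.9070 = 4607.5600, Bank 2 lends 5080·0.9070² ≈ 4179.0569, and so on.
Summing a geometric series: total = 5080·[0.9070·(1 − 0.9070^4) / (1 − 0.9070)] ≈ 16014.9185 billion.

$16015 billion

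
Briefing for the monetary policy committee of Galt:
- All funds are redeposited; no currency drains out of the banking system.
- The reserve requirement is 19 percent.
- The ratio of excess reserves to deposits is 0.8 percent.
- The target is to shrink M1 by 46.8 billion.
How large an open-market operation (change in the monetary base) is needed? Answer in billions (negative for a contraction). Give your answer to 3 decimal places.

-9.266 billion

The money multiplier is m = 1 / (rr + e) = 1 / (0.19 + 0.008) ≈ 5.050505.
ΔMB = ΔM / m = (−46.8) / 5.050505 ≈ -9.2664 billion.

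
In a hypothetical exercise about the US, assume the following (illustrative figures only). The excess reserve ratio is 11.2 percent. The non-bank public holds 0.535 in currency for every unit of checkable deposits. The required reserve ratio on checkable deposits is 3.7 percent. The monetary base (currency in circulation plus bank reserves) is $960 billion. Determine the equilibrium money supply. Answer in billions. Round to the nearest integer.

$2154 billion

The money multiplier is m = (1 + c) / (rr + e + c) = (1 + 0.535) / (0.037 + 0.112 + 0.535) ≈ 2.2442.
So M = m × MB = 2.2442 × 960 = 2154.432 billion.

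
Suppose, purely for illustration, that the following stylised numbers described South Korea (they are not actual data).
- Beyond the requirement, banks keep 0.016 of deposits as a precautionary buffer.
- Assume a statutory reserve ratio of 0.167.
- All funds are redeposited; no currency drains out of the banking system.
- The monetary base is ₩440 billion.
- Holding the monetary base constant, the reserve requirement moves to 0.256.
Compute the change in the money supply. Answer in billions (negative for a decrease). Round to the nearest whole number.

-787 billion

Initially m₁ = 1 / (0.167 + 0.016) ≈ 5.4645, so M₁ = 5.4645 × 440 = 2404.38 billion.
After the change m₂ = 1 / (0.256 + 0.016) ≈ 3.6765, so M₂ = 3.6765 × 440 = 1617.66 billion.
ΔM = M₂ − M₁ = 1617.66 − 2404.38 = -786.72 billion.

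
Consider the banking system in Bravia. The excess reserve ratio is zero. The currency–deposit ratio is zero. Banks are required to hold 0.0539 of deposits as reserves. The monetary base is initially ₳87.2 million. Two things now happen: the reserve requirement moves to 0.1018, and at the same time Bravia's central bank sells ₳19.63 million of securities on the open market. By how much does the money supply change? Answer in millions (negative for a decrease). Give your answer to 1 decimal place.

Before: m₁ = 1 / (0.0539) ≈ 18.5529, MB₁ = 87.2, so M₁ = 18.5529 × 87.2 ≈ 1617.8129 million.
After: m₂ = 1 / (0.1018) ≈ 9.8232, MB₂ = 87.2 − 19.63 = 67.57, so M₂ = 9.8232 × 67.57 ≈ 663.7536 million.
ΔM = M₂ − M₁ = 663.7536 − 1617.8129 = -954.0593 million.

-954.1 million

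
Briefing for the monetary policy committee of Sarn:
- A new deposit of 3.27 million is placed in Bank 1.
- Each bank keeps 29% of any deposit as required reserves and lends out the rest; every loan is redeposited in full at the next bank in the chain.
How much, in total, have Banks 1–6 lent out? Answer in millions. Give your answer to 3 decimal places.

6.980 million

Bank i lends (1 − rr)^i of the original deposit: Bank 1 lends 3.27·0.7100 = 2.3217, Bank 2 lends 3.27·0.7100² ≈ 1.6484, and so on.
Summing a geometric series: total = 3.27·[0.7100·(1 − 0.7100^6) / (1 − 0.7100)] ≈ 6.9803 million.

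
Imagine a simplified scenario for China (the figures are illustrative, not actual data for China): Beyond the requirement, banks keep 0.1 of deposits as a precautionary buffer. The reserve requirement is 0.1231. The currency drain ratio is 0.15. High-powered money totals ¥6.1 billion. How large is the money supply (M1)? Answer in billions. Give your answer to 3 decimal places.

¥18.802 billion

The money multiplier is m = (1 + c) / (rr + e + c) = (1 + 0.15) / (0.1231 + 0.1 + 0.15) ≈ 3.08228.
So M = m × MB = 3.08228 × 6.1 ≈ 18.8019 billion.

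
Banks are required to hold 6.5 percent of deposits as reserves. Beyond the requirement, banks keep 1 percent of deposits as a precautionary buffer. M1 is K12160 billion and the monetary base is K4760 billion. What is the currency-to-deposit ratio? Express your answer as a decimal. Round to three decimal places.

Using m = M/MB = 12160/4760 ≈ 2.554622. From m = (1 + c)/(c + rr + e), rearranging gives 1 + c = m·(c + rr + e), so c·(1 − m) = m·(rr + e) − 1.
Hence c = [m·(rr + e) − 1]/(1 − m) = [2.554622 × (0.065 + 0.01) − 1] / (1 − 2.554622) ≈ 0.520000.

0.520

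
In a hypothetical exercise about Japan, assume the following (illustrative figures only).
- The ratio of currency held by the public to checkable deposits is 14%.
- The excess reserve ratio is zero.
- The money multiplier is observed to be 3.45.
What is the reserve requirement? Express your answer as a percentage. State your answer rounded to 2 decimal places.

Using m = 3.45. Since m = (1 + c)/(c + rr + e), the denominator satisfies c + rr + e = (1 + c)/m = (1 + 0.14) / 3.45 ≈ 0.330435.
With c = 0.14 and e = 0, the reserve requirement is 0.330435 − 0.14 − 0 = 0.190435.

19.04%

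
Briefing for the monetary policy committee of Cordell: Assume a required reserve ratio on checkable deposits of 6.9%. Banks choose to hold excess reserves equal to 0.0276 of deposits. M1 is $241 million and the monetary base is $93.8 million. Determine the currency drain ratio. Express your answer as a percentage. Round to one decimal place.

47.9%

Using m = M/MB = 241/93.8 ≈ 2.569296. From m = (1 + c)/(c + rr + e), rearranging gives 1 + c = m·(c + rr + e), so c·(1 − m) = m·(rr + e) − 1.
Hence c = [m·(rr + e) − 1]/(1 − m) = [2.569296 × (0.069 + 0.0276) − 1] / (1 − 2.569296) ≈ 0.479072.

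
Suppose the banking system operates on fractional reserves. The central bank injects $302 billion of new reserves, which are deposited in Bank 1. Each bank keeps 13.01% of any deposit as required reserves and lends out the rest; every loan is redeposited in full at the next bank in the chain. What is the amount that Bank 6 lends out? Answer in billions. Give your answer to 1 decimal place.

Each bank lends a fraction (1 − rr) = 0.8699 of the deposit it receives, so Bank 6 receives 302·0.8699^5 and lends 302·0.8699^6 ≈ 130.8648 billion.

$130.9 billion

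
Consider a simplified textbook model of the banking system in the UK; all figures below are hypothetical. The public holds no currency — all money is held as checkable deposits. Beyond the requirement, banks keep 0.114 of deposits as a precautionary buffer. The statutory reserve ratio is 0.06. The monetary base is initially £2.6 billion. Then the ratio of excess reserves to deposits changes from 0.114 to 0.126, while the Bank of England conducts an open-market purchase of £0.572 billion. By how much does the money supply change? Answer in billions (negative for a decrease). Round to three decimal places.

Before: m₁ = 1 / (0.06 + 0.114) ≈ 5.74713, MB₁ = 2.6, so M₁ = 5.74713 × 2.6 ≈ 14.9425 billion.
After: m₂ = 1 / (0.06 + 0.126) ≈ 5.37634, MB₂ = 2.6 + 0.572 = 3.172, so M₂ = 5.37634 × 3.172 ≈ 17.0538 billion.
ΔM = M₂ − M₁ = 17.0538 − 14.9425 = 2.1113 billion.

£2.111 billion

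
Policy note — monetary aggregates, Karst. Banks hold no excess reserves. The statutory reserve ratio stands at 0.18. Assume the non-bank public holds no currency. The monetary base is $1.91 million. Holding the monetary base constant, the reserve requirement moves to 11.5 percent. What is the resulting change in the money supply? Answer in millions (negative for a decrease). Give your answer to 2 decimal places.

Initially m₁ = 1 / (0.18) ≈ 5.5556, so M₁ = 5.5556 × 1.91 ≈ 10.6112 million.
After the change m₂ = 1 / (0.115) ≈ 8.6957, so M₂ = 8.6957 × 1.91 ≈ 16.6088 million.
ΔM = M₂ − M₁ = 16.6088 − 10.6112 = 5.9976 million.

$6.00 million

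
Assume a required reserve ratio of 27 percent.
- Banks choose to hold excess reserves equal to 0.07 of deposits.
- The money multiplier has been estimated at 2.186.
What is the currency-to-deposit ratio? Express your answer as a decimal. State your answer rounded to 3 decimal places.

Using m = 2.186. From m = (1 + c)/(c + rr + e), rearranging gives 1 + c = m·(c + rr + e), so c·(1 − m) = m·(rr + e) − 1.
Hence c = [m·(rr + e) − 1]/(1 − m) = [2.186 × (0.27 + 0.07) − 1] / (1 − 2.186) ≈ 0.216492.

0.216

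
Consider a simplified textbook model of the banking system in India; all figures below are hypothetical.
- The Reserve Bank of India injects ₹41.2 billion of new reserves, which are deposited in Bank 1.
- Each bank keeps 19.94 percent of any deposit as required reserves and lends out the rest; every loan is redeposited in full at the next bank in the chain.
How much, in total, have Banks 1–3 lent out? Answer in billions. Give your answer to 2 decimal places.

Bank i lends (1 − rr)^i of the original deposit: Bank 1 lends 41.2·0.8006 ≈ 32.9847, Bank 2 lends 41.2·0.8006² ≈ 26.4076, and so on.
Summing a geometric series: total = 41.2·[0.8006·(1 − 0.8006^3) / (1 − 0.8006)] ≈ 80.5342 billion.

₹80.53 billion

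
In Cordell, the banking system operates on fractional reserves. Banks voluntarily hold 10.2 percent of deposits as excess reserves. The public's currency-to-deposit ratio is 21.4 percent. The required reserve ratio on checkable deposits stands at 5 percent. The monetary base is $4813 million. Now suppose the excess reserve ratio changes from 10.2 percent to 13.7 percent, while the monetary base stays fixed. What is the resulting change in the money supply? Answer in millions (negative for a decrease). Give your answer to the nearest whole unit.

-1393 million

Initially m₁ = (1 + 0.214) / (0.05 + 0.102 + 0.214) ≈ 3.31694, so M₁ = 3.31694 × 4813 ≈ 15964.4322 million.
After the change m₂ = (1 + 0.214) / (0.05 + 0.137 + 0.214) ≈ 3.02743, so M₂ = 3.02743 × 4813 ≈ 14571.0206 million.
ΔM = M₂ − M₁ = 14571.0206 − 15964.4322 = -1393.4116 million.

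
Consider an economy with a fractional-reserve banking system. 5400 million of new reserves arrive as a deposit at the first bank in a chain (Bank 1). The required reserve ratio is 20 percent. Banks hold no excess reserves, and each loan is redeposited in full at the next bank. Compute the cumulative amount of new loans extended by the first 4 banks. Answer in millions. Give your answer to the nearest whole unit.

Bank i lends (1 − rr)^i of the original deposit: Bank 1 lends 5400·0.8000 = 4320.0000, Bank 2 lends 5400·0.8000² = 3456.0000, and so on.
Summing a geometric series: total = 5400·[0.8000·(1 − 0.8000^4) / (1 − 0.8000)] = 12752.6400 million.

12753 million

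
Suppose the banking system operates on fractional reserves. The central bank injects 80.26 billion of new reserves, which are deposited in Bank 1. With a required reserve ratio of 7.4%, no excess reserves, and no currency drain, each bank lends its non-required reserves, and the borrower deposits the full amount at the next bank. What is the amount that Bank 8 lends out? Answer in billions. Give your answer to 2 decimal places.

43.39 billion

Each bank lends a fraction (1 − rr) = 0.9260 of the deposit it receives, so Bank 8 receives 80.26·0.9260^7 and lends 80.26·0.9260^8 ≈ 43.3897 billion.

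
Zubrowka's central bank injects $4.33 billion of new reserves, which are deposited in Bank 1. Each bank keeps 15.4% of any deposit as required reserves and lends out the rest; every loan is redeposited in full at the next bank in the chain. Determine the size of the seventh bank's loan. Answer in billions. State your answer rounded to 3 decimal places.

$1.343 billion

Each bank lends a fraction (1 − rr) = 0.8460 of the deposit it receives, so Bank 7 receives 4.33·0.8460^6 and lends 4.33·0.8460^7 ≈ 1.3430 billion.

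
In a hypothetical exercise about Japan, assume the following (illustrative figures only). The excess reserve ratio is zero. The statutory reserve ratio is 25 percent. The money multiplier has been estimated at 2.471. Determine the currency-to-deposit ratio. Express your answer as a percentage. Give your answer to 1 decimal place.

Using m = 2.471. From m = (1 + c)/(c + rr + e), rearranging gives 1 + c = m·(c + rr + e), so c·(1 − m) = m·(rr + e) − 1.
Hence c = [m·(rr + e) − 1]/(1 − m) = [2.471 × (0.25 + 0) − 1] / (1 − 2.471) ≈ 0.259857.

26.0%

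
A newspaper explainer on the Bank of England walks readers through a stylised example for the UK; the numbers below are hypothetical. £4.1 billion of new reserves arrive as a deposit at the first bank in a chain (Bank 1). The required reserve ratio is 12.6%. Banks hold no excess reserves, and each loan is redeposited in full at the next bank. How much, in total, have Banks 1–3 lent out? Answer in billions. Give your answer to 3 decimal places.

Bank i lends (1 − rr)^i of the original deposit: Bank 1 lends 4.1·0.8740 = 3.5834, Bank 2 lends 4.1·0.8740² ≈ 3.1319, and so on.
Summing a geometric series: total = 4.1·[0.8740·(1 − 0.8740^3) / (1 − 0.8740)] ≈ 9.4526 billion.

£9.453 billion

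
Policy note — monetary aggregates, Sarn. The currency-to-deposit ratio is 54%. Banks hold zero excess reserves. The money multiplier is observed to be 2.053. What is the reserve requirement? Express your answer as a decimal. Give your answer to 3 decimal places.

Using m = 2.053. Since m = (1 + c)/(c + rr + e), the denominator satisfies c + rr + e = (1 + c)/m = (1 + 0.54) / 2.053 ≈ 0.750122.
With c = 0.54 and e = 0, the reserve requirement is 0.750122 − 0.54 − 0 = 0.210122.

0.210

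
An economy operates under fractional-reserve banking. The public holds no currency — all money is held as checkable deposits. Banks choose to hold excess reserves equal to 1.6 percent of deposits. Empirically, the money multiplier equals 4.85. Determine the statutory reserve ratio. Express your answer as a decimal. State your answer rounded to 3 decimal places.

Using m = 4.85. Since m = (1 + c)/(c + rr + e), the denominator satisfies c + rr + e = (1 + c)/m = (1 + 0) / 4.85 ≈ 0.206186.
With c = 0 and e = 0.016, the statutory reserve ratio is 0.206186 − 0 − 0.016 = 0.190186.

0.190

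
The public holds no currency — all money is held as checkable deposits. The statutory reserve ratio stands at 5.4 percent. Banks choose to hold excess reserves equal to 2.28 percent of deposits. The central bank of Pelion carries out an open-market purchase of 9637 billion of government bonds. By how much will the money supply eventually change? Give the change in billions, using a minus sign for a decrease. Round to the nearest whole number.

125482 billion

The money multiplier is m = 1 / (rr + e) = 1 / (0.054 + 0.0228) ≈ 13.02083.
The purchase adds 9637 billion of base, so ΔM = m × ΔMB = 13.02083 × (+9637) ≈ 125481.7387 billion.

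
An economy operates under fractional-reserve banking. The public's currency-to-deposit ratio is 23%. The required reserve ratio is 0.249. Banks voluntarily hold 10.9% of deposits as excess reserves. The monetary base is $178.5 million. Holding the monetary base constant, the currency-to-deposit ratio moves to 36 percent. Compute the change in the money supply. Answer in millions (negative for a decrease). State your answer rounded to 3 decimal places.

Initially m₁ = (1 + 0.23) / (0.249 + 0.109 + 0.23) ≈ 2.0918367, so M₁ = 2.0918367 × 178.5 ≈ 373.3929 million.
After the change m₂ = (1 + 0.36) / (0.249 + 0.109 + 0.36) ≈ 1.8941504, so M₂ = 1.8941504 × 178.5 ≈ 338.1058 million.
ΔM = M₂ − M₁ = 338.1058 − 373.3929 = -35.2871 million.

-35.287 million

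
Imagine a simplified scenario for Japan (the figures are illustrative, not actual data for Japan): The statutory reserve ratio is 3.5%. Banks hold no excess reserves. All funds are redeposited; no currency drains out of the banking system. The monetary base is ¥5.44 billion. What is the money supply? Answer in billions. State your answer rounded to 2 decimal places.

With no currency drain or excess reserves, the money multiplier is m = 1/rr = 1/0.035 ≈ 28.5714.
Money supply M = m × MB = 28.5714 × 5.44 ≈ 155.4284 billion.

¥155.43 billion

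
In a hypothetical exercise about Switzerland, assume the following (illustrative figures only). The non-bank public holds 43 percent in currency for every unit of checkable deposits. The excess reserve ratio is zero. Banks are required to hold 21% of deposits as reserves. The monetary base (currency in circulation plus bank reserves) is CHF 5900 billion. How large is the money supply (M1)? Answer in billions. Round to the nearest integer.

CHF 13183 billion

The money multiplier is m = (1 + c) / (rr + c) = (1 + 0.43) / (0.21 + 0.43) ≈ 2.23438.
So M = m × MB = 2.23438 × 5900 = 13182.842 billion.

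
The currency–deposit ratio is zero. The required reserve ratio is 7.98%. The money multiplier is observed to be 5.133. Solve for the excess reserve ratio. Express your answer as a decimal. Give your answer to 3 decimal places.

0.115

Using m = 5.133. Since m = (1 + c)/(c + rr + e), the denominator satisfies c + rr + e = (1 + c)/m = (1 + 0) / 5.133 ≈ 0.194818.
With c = 0 and rr = 0.0798, the excess reserve ratio is 0.194818 − 0 − 0.0798 = 0.115018.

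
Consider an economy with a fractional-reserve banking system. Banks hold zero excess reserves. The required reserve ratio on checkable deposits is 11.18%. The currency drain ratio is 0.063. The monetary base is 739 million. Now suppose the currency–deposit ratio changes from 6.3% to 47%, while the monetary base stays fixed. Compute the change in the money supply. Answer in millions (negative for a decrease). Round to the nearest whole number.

-2627 million

Initially m₁ = (1 + 0.063) / (0.1118 + 0.063) ≈ 6.0812, so M₁ = 6.0812 × 739 = 4494.0068 million.
After the change m₂ = (1 + 0.47) / (0.1118 + 0.47) ≈ 2.5266, so M₂ = 2.5266 × 739 = 1867.1574 million.
ΔM = M₂ − M₁ = 1867.1574 − 4494.0068 = -2626.8494 million.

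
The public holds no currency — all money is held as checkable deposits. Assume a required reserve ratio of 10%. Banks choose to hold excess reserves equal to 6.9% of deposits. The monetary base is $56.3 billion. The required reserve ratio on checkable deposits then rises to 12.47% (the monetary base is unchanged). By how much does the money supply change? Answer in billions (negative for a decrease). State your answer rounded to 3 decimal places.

Initially m₁ = 1 / (0.1 + 0.069) ≈ 5.917160, so M₁ = 5.917160 × 56.3 ≈ 333.1361 billion.
After the change m₂ = 1 / (0.1247 + 0.069) ≈ 5.162623, so M₂ = 5.162623 × 56.3 ≈ 290.6557 billion.
ΔM = M₂ − M₁ = 290.6557 − 333.1361 = -42.4804 billion.

-42.480 billion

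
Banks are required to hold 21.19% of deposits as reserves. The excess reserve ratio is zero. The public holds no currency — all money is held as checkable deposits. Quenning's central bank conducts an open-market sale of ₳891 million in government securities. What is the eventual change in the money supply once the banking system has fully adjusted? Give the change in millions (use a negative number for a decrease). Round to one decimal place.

The simple money multiplier is m = 1/rr = 1/0.2119 ≈ 4.71921.
An open-market sale reduces the monetary base by 891 million, so ΔM = m × ΔMB = 4.71921 × (−891) ≈ -4204.8161 million.

-4204.8 million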